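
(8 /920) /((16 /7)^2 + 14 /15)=147 /104098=0.00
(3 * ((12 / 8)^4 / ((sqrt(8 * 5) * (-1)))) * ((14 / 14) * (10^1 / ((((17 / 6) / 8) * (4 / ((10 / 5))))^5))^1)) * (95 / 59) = -5744286720 * sqrt(10) / 83771563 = -216.84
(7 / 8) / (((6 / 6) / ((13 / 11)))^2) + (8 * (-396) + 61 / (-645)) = -1977268493 / 624360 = -3166.87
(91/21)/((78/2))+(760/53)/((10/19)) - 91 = -30358/477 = -63.64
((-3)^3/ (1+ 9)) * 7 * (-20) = 378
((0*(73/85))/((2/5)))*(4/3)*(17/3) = 0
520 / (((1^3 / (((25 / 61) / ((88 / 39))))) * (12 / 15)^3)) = 7921875 / 42944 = 184.47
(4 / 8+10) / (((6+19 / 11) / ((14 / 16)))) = 1617 / 1360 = 1.19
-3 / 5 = -0.60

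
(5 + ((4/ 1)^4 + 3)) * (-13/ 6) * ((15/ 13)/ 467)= -660/ 467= -1.41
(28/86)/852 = 7/18318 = 0.00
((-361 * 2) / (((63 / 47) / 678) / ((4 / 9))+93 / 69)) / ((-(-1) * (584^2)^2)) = -44097233 / 9607056774521600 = -0.00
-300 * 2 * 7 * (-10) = 42000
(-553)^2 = 305809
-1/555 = -0.00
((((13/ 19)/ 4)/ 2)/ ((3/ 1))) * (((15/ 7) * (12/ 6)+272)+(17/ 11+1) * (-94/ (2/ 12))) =-580255/ 17556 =-33.05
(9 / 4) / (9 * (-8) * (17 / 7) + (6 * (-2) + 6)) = -21 / 1688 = -0.01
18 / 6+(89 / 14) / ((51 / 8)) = 4.00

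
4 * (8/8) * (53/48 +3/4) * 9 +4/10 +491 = 11163/20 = 558.15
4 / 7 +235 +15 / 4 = 6701 / 28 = 239.32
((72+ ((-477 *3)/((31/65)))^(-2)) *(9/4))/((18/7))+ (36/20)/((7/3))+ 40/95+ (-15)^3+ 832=-22818674510179829/9205504799400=-2478.81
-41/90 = -0.46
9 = 9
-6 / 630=-0.01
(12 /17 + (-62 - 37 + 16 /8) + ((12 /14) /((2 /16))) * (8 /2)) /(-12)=8195 /1428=5.74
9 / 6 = 3 / 2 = 1.50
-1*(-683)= 683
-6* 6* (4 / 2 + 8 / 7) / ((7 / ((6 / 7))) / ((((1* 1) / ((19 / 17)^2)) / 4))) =-343332 / 123823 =-2.77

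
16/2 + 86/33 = 350/33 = 10.61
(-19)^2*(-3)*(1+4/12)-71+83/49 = -74152/49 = -1513.31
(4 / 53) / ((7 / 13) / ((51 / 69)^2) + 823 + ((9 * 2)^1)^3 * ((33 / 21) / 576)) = 841568 / 9365495963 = 0.00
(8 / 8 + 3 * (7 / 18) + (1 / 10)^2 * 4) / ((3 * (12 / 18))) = 331 / 300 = 1.10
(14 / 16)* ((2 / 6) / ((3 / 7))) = 0.68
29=29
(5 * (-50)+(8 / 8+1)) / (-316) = 62 / 79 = 0.78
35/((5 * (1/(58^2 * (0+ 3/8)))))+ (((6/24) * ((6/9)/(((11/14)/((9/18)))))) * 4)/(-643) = 8830.50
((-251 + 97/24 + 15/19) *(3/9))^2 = 12600736009/1871424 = 6733.23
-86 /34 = -43 /17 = -2.53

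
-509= -509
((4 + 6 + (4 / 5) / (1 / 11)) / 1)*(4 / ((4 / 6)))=564 / 5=112.80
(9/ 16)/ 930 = 3/ 4960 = 0.00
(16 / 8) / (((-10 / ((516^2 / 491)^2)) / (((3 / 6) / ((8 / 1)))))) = -4430766096 / 1205405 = -3675.75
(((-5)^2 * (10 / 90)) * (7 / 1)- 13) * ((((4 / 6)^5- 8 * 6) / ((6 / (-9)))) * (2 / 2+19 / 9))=9445184 / 6561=1439.60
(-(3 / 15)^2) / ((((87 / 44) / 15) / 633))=-27852 / 145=-192.08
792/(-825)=-24/25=-0.96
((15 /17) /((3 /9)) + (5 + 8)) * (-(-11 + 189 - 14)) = -43624 /17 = -2566.12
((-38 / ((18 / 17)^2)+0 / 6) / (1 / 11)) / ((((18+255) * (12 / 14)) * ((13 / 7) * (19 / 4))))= -22253 / 123201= -0.18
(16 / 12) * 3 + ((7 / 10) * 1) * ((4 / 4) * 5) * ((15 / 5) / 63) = 25 / 6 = 4.17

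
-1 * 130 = -130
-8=-8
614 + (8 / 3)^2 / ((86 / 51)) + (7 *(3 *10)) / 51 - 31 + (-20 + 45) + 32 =1421798 / 2193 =648.33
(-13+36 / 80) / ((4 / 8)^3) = -502 / 5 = -100.40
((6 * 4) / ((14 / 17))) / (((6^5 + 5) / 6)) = 1224 / 54467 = 0.02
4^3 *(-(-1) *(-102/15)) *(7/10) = -7616/25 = -304.64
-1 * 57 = -57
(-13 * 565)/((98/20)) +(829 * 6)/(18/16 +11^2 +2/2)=-70398442/48265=-1458.58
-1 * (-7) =7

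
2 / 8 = 1 / 4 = 0.25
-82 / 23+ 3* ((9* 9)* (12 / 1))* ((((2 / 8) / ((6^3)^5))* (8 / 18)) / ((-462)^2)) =-3.57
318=318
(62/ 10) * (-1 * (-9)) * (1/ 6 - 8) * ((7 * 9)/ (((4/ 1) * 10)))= -275373/ 400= -688.43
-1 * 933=-933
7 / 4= 1.75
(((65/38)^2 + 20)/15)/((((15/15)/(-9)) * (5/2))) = -19863/3610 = -5.50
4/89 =0.04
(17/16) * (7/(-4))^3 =-5831/1024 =-5.69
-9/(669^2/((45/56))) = -45/2784824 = -0.00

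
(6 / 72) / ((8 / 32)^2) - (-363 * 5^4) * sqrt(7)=4 / 3 +226875 * sqrt(7)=600256.16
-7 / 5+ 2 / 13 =-81 / 65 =-1.25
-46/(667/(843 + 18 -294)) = -1134/29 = -39.10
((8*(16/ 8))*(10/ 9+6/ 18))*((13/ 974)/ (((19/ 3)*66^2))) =0.00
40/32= 5/4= 1.25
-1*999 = -999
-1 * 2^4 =-16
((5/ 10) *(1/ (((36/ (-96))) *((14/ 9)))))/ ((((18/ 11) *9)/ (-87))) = 319/ 63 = 5.06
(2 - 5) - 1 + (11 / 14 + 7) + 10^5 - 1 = 1400039 / 14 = 100002.79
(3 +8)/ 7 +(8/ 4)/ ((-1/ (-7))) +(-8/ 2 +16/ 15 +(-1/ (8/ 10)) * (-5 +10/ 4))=13241/ 840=15.76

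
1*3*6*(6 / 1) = 108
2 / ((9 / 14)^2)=392 / 81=4.84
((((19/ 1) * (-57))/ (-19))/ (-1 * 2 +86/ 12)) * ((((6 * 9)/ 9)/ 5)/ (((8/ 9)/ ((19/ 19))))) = 4617/ 310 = 14.89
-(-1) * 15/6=5/2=2.50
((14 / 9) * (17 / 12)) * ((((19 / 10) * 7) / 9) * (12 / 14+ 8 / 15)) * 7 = 1155371 / 36450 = 31.70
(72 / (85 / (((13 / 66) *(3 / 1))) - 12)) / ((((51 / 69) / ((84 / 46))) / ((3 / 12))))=4914 / 14569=0.34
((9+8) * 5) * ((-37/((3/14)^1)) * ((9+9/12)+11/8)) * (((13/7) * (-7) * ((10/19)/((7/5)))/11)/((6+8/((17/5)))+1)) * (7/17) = 636783875/199386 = 3193.72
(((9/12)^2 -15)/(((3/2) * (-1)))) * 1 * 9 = 86.62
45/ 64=0.70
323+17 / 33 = 10676 / 33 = 323.52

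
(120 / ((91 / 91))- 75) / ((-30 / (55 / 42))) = -55 / 28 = -1.96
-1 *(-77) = 77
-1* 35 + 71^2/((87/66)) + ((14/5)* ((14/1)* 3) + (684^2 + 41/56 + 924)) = 3838222817/8120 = 472687.54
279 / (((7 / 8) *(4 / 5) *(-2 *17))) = -1395 / 119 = -11.72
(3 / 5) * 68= 40.80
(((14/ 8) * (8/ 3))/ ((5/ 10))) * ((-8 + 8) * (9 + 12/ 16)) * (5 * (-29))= 0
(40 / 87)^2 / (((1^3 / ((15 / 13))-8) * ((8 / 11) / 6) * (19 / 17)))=-374000 / 1709753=-0.22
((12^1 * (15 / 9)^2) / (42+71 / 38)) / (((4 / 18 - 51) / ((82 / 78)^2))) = -6387800 / 386242233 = -0.02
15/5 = 3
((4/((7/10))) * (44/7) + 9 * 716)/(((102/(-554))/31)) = -1091040.37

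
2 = 2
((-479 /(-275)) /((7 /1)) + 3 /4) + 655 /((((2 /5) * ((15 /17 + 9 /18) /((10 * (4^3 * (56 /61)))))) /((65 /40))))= 24967364450097 /22075900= 1130978.33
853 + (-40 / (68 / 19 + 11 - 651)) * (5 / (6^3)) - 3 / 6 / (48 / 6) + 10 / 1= 1126943047 / 1305936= 862.94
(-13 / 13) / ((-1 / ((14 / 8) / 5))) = 7 / 20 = 0.35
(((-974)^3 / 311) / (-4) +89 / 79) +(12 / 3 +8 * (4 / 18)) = 164244379565 / 221121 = 742780.56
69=69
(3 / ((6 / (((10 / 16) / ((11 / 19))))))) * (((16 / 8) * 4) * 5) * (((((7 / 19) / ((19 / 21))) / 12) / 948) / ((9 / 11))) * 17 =20825 / 1296864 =0.02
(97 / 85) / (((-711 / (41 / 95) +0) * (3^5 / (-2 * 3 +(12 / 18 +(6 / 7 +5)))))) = -43747 / 29297981475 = -0.00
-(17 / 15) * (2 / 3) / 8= -17 / 180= -0.09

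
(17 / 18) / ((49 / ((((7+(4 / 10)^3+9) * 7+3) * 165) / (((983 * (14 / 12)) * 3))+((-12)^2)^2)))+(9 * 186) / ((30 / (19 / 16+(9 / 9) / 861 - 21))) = -11706531724333 / 16588714800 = -705.69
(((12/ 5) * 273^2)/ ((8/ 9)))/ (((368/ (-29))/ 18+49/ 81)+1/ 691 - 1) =-3266255261997/ 17831950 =-183168.71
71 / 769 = 0.09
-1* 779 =-779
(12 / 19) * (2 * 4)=96 / 19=5.05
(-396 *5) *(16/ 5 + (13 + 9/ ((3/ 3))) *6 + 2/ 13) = -268000.62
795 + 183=978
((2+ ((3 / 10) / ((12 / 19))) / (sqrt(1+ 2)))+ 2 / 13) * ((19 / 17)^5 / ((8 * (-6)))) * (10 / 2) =-86663465 / 221497692-47045881 * sqrt(3) / 1635675264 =-0.44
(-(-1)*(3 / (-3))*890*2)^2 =3168400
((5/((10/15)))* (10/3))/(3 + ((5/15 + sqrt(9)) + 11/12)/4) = 80/13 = 6.15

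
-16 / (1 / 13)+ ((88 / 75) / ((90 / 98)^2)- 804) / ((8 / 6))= -41004053 / 50625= -809.96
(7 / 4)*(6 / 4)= 21 / 8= 2.62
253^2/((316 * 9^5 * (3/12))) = 0.01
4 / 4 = 1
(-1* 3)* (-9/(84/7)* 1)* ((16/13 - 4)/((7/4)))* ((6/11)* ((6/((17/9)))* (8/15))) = -279936/85085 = -3.29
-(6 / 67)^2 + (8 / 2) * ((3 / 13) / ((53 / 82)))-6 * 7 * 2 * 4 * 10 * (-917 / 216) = 14265.86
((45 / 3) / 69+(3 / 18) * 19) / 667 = 467 / 92046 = 0.01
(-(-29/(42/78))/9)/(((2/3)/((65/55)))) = 4901/462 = 10.61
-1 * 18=-18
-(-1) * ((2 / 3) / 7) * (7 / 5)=2 / 15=0.13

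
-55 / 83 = -0.66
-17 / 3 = -5.67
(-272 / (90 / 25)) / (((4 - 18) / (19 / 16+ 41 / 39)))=118745 / 9828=12.08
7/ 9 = 0.78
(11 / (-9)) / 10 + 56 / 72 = 59 / 90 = 0.66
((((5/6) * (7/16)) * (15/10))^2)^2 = 1500625/16777216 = 0.09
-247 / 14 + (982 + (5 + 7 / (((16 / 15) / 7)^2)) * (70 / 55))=1354.40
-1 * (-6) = 6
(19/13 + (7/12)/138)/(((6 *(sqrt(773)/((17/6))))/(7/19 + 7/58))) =289138465 *sqrt(773)/660187464768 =0.01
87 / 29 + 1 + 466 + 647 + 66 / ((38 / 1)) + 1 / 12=255091 / 228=1118.82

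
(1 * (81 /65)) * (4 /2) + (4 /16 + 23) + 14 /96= 25.89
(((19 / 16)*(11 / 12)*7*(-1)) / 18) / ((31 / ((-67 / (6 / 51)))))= 1666357 / 214272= 7.78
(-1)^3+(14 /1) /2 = 6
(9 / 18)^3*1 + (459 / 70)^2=422587 / 9800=43.12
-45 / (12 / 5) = -75 / 4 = -18.75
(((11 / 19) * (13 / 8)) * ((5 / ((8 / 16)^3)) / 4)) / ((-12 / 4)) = -715 / 228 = -3.14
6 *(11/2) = 33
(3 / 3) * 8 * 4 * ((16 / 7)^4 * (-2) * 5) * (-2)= 17468.99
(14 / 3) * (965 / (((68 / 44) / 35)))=5201350 / 51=101987.25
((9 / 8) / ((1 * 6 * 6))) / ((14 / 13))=13 / 448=0.03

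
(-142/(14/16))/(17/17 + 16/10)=-5680/91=-62.42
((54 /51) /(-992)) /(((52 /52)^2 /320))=-180 /527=-0.34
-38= -38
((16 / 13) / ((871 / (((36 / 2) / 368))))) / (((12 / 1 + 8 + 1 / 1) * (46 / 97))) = 291 / 41929069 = 0.00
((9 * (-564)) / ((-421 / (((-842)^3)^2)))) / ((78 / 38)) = 27210994391734716672 / 13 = 2093153414748824359.38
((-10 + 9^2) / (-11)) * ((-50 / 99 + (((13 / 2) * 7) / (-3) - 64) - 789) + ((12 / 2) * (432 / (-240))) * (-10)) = 10693523 / 2178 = 4909.79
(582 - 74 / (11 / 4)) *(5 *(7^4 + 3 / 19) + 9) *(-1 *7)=-9757186502 / 209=-46685102.88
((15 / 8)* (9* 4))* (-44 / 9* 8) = -2640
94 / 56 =47 / 28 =1.68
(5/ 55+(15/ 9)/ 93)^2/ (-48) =-27889/ 113025132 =-0.00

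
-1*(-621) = 621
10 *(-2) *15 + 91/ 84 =-298.92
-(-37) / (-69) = -37 / 69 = -0.54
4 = 4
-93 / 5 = -18.60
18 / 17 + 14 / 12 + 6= 8.23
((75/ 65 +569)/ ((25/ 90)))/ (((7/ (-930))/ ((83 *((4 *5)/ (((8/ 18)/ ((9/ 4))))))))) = -208542216060/ 91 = -2291672703.96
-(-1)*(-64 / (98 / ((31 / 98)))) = -496 / 2401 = -0.21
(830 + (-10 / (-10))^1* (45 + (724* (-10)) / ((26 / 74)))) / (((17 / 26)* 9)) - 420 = -577270 / 153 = -3773.01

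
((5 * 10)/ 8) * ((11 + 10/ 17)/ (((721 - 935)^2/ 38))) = 93575/ 1557064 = 0.06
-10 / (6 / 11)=-55 / 3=-18.33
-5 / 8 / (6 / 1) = -5 / 48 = -0.10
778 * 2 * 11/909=17116/909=18.83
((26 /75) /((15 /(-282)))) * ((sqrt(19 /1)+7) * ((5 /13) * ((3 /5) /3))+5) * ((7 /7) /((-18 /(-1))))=-752 /375 - 94 * sqrt(19) /3375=-2.13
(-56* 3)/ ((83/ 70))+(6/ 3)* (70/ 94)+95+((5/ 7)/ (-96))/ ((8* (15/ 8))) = -355454941/ 7864416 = -45.20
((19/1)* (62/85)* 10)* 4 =9424/17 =554.35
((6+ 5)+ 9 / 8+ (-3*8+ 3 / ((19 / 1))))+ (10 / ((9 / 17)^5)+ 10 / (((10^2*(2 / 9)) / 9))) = 10446834677 / 44877240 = 232.79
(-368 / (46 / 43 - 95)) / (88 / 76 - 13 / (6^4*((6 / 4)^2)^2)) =85765392 / 25304335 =3.39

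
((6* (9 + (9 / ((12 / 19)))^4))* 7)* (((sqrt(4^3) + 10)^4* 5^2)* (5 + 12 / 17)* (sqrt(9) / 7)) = 1511884078466625 / 136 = 11116794694607.54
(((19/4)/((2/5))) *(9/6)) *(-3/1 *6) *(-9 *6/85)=13851/68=203.69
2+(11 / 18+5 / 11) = 607 / 198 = 3.07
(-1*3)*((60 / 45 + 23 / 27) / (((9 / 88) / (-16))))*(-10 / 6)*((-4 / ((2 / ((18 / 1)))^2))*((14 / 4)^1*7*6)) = 81410560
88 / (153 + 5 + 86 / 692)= 30448 / 54711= 0.56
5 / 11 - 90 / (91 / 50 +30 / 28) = -7760 / 253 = -30.67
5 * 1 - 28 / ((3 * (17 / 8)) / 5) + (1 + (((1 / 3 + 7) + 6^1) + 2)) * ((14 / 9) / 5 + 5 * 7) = 1284712 / 2295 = 559.79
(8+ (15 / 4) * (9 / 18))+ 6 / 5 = 443 / 40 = 11.08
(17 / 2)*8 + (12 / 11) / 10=68.11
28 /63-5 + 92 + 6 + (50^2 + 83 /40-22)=926467 /360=2573.52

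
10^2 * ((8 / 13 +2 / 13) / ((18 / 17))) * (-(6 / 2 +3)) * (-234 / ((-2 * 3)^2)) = 8500 / 3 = 2833.33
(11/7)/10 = 11/70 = 0.16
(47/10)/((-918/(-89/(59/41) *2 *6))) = 3.80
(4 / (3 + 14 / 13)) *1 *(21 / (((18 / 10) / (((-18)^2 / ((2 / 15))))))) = 1474200 / 53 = 27815.09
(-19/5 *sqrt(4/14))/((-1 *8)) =19 *sqrt(14)/280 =0.25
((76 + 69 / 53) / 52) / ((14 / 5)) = 0.53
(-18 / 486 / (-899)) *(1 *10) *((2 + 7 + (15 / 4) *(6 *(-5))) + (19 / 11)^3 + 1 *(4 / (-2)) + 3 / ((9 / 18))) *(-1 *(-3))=-418585 / 3589707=-0.12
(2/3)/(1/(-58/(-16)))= 2.42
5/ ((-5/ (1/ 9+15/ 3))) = -46/ 9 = -5.11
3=3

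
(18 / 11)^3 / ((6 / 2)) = 1944 / 1331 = 1.46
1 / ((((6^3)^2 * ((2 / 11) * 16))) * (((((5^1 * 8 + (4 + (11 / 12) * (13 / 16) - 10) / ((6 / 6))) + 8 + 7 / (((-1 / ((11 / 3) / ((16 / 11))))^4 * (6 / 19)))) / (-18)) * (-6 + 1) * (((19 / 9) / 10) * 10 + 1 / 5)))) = 4752 / 388325261857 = 0.00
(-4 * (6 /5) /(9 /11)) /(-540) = 22 /2025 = 0.01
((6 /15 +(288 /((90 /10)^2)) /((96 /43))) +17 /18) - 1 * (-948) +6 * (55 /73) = 18832069 /19710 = 955.46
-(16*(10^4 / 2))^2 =-6400000000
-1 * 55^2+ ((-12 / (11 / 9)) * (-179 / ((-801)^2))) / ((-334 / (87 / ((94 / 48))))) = -2068771186643 / 683891219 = -3025.00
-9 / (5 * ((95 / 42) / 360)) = -27216 / 95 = -286.48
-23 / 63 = -0.37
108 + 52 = 160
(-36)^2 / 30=216 / 5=43.20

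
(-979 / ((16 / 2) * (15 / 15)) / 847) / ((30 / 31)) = -2759 / 18480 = -0.15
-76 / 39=-1.95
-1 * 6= -6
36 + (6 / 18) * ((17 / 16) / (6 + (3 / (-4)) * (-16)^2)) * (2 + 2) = 80335 / 2232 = 35.99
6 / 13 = 0.46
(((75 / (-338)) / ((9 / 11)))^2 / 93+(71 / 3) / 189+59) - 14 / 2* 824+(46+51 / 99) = -125074341948893 / 22088734668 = -5662.36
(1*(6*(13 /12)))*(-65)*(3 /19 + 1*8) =-130975 /38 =-3446.71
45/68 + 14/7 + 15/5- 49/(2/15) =-24605/68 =-361.84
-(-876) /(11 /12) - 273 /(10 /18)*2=-1494 /55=-27.16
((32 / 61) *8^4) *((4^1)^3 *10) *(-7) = -587202560 / 61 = -9626271.48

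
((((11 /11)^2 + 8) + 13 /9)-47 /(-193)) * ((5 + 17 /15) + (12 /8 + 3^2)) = 1852787 /10422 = 177.78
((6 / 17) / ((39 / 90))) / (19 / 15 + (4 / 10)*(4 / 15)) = 13500 / 22763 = 0.59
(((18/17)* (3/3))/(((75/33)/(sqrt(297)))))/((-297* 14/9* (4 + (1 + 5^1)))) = -9* sqrt(33)/29750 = -0.00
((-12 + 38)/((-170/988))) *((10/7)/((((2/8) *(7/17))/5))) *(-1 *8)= 4110080/49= 83879.18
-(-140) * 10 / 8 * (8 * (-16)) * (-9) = 201600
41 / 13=3.15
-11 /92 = -0.12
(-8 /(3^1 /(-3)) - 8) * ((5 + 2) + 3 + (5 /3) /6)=0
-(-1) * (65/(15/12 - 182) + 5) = 3355/723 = 4.64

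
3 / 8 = 0.38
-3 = -3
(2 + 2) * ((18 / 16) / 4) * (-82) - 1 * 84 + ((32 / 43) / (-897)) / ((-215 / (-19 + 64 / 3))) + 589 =41074065941 / 99513180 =412.75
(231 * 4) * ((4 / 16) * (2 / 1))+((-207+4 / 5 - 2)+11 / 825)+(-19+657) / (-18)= 49133 / 225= 218.37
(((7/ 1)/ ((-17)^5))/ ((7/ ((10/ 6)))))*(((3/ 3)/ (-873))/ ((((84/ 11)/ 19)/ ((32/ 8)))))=1045/ 78090715143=0.00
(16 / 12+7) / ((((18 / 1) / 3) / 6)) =25 / 3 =8.33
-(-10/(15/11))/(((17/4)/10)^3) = 95.53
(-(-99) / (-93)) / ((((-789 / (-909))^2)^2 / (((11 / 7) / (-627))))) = 92717817291 / 19725877363003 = 0.00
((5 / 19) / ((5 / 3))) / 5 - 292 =-27737 / 95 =-291.97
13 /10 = 1.30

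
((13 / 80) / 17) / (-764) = -13 / 1039040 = -0.00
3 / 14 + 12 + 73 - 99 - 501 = -514.79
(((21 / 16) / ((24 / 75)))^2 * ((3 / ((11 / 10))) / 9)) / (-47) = -459375 / 4235264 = -0.11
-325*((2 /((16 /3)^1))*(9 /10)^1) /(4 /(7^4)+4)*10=-21068775 /76864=-274.10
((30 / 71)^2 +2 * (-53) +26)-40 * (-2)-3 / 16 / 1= -723 / 80656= -0.01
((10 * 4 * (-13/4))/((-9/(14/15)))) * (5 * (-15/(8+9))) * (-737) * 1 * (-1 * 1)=-6706700/153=-43834.64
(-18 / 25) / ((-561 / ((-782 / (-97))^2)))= 215832 / 2587475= 0.08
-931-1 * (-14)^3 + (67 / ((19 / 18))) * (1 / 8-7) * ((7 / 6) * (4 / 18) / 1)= 387569 / 228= 1699.86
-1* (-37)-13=24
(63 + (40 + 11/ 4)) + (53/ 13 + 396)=26303/ 52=505.83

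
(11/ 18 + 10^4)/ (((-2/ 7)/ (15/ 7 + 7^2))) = -32221969/ 18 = -1790109.39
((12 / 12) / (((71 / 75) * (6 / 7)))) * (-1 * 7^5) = -2941225 / 142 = -20712.85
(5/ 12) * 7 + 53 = 671/ 12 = 55.92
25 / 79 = 0.32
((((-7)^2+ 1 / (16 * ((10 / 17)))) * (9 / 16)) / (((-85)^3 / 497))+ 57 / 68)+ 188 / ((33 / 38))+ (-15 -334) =-6832726723913 / 51881280000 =-131.70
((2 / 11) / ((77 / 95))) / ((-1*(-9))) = 190 / 7623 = 0.02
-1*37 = -37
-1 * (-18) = 18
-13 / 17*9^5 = -767637 / 17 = -45155.12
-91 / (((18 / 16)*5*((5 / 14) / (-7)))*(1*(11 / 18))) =142688 / 275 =518.87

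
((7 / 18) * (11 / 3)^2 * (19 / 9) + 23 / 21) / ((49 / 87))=3591041 / 166698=21.54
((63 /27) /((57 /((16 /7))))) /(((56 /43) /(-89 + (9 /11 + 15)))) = -9890 /1881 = -5.26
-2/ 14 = -1/ 7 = -0.14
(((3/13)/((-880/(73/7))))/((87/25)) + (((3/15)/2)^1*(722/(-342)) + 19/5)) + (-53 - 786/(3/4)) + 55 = -21787325969/20900880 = -1042.41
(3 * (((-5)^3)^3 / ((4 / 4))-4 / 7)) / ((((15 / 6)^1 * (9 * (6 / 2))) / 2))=-18229172 / 105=-173611.16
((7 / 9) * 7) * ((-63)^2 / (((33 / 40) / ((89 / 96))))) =1068445 / 44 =24282.84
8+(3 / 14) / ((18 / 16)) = 172 / 21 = 8.19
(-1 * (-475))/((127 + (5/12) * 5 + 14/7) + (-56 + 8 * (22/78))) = 780/127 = 6.14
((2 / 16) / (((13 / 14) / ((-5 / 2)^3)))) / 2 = -875 / 832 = -1.05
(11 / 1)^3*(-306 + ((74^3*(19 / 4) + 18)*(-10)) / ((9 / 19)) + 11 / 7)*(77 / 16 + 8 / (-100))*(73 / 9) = -156956027931366367 / 75600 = -2076137935600.08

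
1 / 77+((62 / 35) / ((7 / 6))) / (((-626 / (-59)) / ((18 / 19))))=2380997 / 16027165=0.15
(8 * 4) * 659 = 21088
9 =9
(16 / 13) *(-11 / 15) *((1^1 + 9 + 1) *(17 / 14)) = -16456 / 1365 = -12.06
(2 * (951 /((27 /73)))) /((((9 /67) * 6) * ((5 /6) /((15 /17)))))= 3100894 /459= 6755.76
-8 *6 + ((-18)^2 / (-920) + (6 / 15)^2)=-55421 / 1150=-48.19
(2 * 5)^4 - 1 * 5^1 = 9995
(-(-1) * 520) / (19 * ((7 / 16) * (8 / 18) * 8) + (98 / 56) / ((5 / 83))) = 93600 / 10549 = 8.87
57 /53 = 1.08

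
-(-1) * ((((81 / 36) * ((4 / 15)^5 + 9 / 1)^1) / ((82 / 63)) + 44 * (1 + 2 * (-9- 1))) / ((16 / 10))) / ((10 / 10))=-2522852207 / 4920000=-512.77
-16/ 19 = -0.84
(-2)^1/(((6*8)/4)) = -1/6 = -0.17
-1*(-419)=419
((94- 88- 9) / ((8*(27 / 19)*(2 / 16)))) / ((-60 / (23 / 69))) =19 / 1620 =0.01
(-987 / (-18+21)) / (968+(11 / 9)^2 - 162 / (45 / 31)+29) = -133245 / 359192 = -0.37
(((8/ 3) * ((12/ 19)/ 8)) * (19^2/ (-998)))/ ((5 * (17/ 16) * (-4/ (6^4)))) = 196992/ 42415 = 4.64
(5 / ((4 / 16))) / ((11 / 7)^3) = 6860 / 1331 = 5.15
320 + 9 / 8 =2569 / 8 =321.12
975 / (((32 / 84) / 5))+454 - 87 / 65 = 6889759 / 520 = 13249.54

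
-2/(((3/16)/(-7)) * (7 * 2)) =16/3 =5.33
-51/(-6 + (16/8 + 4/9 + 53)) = -459/445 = -1.03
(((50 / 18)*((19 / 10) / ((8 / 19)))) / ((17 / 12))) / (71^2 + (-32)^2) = 361 / 247452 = 0.00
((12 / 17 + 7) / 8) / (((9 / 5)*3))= 655 / 3672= 0.18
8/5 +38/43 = 534/215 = 2.48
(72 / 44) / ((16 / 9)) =81 / 88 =0.92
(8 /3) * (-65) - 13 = -559 /3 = -186.33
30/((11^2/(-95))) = -2850/121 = -23.55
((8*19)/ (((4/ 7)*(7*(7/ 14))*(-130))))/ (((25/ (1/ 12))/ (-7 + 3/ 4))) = 19/ 1560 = 0.01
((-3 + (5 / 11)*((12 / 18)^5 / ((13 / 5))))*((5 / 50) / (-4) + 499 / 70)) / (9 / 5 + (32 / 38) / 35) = -33413381 / 2882088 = -11.59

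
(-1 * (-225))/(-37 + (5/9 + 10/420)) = -28350/4589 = -6.18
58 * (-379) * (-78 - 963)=22883262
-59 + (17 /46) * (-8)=-1425 /23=-61.96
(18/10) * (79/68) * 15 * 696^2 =258314832/17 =15194990.12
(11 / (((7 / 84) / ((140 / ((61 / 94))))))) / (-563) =-1737120 / 34343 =-50.58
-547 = -547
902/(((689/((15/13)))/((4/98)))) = 27060/438893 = 0.06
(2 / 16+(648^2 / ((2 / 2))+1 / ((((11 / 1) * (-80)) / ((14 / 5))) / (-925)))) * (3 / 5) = 55427733 / 220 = 251944.24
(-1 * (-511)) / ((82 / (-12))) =-3066 / 41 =-74.78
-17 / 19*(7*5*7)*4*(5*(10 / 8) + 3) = -8110.79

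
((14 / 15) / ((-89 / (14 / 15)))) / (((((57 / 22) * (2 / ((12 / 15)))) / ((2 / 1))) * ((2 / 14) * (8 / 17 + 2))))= -146608 / 17121375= -0.01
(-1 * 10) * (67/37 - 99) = 35960/37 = 971.89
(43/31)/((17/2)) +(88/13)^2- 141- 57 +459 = 27341065/89063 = 306.99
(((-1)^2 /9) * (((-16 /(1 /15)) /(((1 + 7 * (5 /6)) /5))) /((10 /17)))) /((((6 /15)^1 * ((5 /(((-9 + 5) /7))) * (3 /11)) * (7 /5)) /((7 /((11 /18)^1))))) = 81600 /287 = 284.32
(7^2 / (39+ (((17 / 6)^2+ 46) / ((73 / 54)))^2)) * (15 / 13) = 5222420 / 151140379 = 0.03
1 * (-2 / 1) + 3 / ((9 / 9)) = 1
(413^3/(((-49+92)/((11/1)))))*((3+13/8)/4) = 28671113779/1376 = 20836565.25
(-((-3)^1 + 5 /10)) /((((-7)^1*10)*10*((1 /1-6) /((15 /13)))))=3 /3640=0.00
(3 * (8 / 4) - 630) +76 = -548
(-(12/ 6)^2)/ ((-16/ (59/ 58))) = 59/ 232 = 0.25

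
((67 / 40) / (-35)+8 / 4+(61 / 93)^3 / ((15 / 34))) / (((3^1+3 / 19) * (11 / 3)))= 166359861097 / 743225868000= 0.22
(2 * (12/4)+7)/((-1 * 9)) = -13/9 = -1.44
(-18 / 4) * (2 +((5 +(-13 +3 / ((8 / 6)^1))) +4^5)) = -4591.12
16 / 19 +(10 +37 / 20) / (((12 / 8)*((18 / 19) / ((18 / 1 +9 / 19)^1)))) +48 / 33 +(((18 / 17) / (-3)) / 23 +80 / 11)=267391159 / 1634380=163.60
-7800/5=-1560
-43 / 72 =-0.60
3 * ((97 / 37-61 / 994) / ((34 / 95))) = 26835885 / 1250452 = 21.46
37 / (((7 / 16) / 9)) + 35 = 5573 / 7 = 796.14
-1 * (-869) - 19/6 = 5195/6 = 865.83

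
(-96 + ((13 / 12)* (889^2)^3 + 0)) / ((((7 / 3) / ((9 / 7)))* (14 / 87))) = 5024764130607164770803 / 2744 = 1831182263340803487.90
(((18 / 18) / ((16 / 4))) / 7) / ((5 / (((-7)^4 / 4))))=343 / 80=4.29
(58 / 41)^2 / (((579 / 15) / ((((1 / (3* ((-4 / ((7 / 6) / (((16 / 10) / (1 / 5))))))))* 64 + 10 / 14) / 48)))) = -0.00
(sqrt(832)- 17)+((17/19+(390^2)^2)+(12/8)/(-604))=23134410012.74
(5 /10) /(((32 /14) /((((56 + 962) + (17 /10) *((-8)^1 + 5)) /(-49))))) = -1447 /320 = -4.52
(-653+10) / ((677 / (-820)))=527260 / 677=778.82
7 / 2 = 3.50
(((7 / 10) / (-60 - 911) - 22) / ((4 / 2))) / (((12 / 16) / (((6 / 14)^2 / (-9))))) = 71209 / 237895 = 0.30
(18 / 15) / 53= 0.02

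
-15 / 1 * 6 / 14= -45 / 7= -6.43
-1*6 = -6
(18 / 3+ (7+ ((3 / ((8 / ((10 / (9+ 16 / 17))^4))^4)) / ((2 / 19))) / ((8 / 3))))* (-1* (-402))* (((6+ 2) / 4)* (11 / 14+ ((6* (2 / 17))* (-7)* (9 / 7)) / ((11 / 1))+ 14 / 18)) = 1378655518575166712500913294551585106723824 / 133753397603973340172387531197559984499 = 10307.44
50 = 50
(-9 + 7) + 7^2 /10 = 29 /10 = 2.90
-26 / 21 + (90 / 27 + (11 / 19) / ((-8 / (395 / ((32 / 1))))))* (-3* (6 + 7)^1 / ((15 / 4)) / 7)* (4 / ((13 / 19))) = -7537 / 336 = -22.43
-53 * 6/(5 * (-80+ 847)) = -318/3835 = -0.08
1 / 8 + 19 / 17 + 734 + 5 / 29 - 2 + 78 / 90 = 43440107 / 59160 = 734.28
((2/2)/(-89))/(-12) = 0.00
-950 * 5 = -4750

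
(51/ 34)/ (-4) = -3/ 8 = -0.38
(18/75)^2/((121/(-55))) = -36/1375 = -0.03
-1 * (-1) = 1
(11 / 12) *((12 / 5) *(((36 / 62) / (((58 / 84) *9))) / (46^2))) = 231 / 2377855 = 0.00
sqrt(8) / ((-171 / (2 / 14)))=-2 *sqrt(2) / 1197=-0.00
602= 602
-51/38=-1.34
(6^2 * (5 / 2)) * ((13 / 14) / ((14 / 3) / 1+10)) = 1755 / 308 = 5.70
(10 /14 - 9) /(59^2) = -58 /24367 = -0.00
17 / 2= 8.50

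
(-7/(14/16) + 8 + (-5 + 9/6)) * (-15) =105/2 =52.50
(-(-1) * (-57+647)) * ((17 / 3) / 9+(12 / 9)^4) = 181130 / 81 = 2236.17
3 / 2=1.50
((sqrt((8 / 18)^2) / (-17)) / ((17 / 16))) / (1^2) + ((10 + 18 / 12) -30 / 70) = 402259 / 36414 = 11.05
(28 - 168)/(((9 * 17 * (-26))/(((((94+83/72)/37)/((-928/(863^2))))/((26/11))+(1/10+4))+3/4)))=-150270597071/4917189888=-30.56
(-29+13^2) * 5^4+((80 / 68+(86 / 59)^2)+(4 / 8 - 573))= 10288608039 / 118354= 86930.80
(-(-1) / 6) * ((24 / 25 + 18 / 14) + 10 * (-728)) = -1273607 / 1050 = -1212.96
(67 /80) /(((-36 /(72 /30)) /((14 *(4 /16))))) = -469 /2400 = -0.20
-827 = -827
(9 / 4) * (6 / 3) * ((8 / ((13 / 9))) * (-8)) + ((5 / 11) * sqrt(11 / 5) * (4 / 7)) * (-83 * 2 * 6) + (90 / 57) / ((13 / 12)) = -3984 * sqrt(55) / 77-48888 / 247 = -581.64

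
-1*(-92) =92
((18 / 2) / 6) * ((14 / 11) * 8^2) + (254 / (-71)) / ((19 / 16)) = 1768352 / 14839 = 119.17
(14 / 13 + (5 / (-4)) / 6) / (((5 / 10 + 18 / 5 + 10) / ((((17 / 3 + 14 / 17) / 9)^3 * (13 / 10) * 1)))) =9827731261 / 327241527336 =0.03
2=2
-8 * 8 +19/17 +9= -916/17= -53.88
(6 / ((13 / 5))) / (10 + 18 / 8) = 120 / 637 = 0.19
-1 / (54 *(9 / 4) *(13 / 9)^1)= -2 / 351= -0.01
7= 7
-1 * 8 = -8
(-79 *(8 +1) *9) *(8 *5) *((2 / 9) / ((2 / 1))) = -28440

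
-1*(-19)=19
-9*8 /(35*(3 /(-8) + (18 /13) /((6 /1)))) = 2496 /175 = 14.26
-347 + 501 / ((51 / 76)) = 6793 / 17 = 399.59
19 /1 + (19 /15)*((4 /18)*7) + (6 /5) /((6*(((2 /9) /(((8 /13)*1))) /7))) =24.85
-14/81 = -0.17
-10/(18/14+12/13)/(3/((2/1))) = -3.02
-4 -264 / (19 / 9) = -2452 / 19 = -129.05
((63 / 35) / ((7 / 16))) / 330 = 24 / 1925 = 0.01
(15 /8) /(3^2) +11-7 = 101 /24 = 4.21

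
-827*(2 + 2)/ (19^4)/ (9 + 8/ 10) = -16540/ 6385729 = -0.00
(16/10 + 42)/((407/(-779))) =-169822/2035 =-83.45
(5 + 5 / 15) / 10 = 8 / 15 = 0.53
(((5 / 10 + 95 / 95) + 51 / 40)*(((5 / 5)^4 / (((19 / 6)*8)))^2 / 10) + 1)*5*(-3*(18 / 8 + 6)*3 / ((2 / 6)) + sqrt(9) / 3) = -2050210913 / 1848320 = -1109.23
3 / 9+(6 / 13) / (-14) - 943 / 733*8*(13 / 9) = -8744234 / 600327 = -14.57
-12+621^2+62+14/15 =385691.93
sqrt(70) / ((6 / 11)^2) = 121*sqrt(70) / 36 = 28.12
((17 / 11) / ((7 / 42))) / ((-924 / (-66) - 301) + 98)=-34 / 693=-0.05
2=2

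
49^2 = 2401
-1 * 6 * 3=-18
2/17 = 0.12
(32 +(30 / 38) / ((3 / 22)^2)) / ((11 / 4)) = 27.07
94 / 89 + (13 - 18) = -3.94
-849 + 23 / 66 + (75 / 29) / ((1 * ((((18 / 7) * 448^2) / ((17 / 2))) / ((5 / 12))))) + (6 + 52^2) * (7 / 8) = 2005379455823 / 1317076992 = 1522.60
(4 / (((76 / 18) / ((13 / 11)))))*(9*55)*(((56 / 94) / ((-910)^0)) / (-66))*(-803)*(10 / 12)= 2989350 / 893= 3347.54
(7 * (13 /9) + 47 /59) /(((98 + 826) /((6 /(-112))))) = -0.00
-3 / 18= -1 / 6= -0.17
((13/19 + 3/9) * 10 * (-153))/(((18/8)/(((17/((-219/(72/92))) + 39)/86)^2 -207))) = 14170786820906820/99035729371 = 143087.62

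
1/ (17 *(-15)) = -1/ 255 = -0.00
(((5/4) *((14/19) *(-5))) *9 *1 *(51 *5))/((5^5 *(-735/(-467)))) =-2.15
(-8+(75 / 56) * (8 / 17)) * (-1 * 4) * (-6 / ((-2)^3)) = 2631 / 119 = 22.11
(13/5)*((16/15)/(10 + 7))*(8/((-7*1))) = -1664/8925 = -0.19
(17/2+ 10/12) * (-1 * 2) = -56/3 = -18.67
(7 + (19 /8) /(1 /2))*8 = 94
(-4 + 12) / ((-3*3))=-0.89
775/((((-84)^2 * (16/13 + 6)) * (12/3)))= 10075/2653056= 0.00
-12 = -12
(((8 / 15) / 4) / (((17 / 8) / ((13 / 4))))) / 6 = 26 / 765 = 0.03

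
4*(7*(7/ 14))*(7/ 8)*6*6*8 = 3528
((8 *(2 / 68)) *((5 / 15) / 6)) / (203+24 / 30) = 10 / 155907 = 0.00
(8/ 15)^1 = 8/ 15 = 0.53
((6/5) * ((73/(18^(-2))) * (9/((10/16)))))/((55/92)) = 940025088/1375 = 683654.61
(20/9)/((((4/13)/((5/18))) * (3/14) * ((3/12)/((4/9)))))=16.64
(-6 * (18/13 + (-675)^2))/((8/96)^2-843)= 5117595552/1578083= 3242.92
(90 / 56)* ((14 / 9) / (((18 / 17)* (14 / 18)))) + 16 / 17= 1893 / 476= 3.98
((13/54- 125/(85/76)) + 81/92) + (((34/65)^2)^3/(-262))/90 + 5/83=-19146506908251665871719/173141049272234062500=-110.58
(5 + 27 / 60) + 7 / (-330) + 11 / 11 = 4243 / 660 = 6.43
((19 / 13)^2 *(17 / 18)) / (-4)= -6137 / 12168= -0.50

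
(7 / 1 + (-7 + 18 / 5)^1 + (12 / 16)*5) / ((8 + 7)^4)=49 / 337500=0.00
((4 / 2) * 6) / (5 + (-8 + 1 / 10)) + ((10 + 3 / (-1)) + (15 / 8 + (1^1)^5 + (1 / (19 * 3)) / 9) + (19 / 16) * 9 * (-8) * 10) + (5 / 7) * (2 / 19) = -707466875 / 833112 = -849.19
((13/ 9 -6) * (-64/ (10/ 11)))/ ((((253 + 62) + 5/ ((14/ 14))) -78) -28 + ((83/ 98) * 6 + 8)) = 1.41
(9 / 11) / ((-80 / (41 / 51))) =-123 / 14960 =-0.01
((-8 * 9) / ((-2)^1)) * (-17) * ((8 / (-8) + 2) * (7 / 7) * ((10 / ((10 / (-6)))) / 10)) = 1836 / 5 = 367.20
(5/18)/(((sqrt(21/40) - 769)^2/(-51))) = -40212583700/1678594614682683 - 5229200*sqrt(210)/1678594614682683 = -0.00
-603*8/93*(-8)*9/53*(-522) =-60435072/1643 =-36783.37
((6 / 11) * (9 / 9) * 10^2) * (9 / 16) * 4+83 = 2263 / 11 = 205.73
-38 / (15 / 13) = -32.93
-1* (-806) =806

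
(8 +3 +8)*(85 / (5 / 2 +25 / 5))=646 / 3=215.33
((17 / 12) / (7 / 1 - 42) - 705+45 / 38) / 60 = -5616773 / 478800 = -11.73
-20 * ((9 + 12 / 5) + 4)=-308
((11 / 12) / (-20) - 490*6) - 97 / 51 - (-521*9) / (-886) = -1775653227 / 602480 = -2947.24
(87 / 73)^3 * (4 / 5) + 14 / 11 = 56205322 / 21395935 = 2.63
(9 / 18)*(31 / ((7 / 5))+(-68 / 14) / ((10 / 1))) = 379 / 35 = 10.83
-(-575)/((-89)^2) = 575/7921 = 0.07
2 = 2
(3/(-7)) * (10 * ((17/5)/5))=-102/35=-2.91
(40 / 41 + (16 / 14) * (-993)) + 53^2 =480759 / 287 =1675.12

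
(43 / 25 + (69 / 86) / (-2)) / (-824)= -5671 / 3543200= -0.00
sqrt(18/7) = 3 * sqrt(14)/7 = 1.60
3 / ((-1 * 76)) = -3 / 76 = -0.04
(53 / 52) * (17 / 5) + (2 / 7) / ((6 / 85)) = 41021 / 5460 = 7.51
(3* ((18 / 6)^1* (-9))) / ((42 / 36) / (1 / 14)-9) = -243 / 22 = -11.05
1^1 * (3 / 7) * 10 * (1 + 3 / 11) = 60 / 11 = 5.45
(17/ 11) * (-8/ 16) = -17/ 22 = -0.77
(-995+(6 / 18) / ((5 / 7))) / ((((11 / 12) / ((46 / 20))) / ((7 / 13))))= -4803596 / 3575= -1343.66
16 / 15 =1.07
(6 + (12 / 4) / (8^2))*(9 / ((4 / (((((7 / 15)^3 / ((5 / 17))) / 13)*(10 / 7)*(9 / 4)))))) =967113 / 832000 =1.16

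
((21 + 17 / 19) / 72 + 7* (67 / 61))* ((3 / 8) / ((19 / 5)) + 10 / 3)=130475615 / 4756536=27.43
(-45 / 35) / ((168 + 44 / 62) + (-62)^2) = -279 / 870758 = -0.00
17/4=4.25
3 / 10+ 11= 113 / 10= 11.30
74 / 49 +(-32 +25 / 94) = -139211 / 4606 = -30.22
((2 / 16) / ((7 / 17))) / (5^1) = 17 / 280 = 0.06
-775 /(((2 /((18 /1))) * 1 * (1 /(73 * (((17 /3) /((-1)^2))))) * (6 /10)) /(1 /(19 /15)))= -72133125 /19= -3796480.26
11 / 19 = 0.58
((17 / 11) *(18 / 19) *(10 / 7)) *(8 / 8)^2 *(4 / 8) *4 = 6120 / 1463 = 4.18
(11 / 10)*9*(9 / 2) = 891 / 20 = 44.55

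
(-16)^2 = 256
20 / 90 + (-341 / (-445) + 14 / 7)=11969 / 4005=2.99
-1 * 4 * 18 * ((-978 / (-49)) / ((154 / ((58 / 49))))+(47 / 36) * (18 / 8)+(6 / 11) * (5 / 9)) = -90354459 / 369754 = -244.36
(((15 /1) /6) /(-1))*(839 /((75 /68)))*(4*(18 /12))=-11410.40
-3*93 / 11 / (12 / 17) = -1581 / 44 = -35.93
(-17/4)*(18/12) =-51/8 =-6.38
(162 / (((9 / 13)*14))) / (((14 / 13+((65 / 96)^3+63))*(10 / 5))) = 672841728 / 5183886491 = 0.13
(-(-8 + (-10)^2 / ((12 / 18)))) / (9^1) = -142 / 9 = -15.78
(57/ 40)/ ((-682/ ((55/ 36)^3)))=-57475/ 7713792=-0.01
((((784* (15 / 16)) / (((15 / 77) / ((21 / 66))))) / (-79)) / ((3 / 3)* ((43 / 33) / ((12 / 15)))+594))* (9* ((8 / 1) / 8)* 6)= -8557164 / 6211217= -1.38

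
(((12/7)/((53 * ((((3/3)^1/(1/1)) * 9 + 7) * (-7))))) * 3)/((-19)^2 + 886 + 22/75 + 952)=-675/1713469436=-0.00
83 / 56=1.48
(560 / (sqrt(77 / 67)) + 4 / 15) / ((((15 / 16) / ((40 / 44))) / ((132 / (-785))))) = -2048 * sqrt(5159) / 1727 - 512 / 11775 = -85.22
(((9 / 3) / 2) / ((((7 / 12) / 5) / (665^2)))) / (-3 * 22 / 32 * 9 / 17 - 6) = -515508000 / 643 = -801723.17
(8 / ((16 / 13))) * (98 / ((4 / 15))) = 2388.75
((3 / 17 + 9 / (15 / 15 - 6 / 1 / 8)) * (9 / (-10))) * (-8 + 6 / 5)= 1107 / 5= 221.40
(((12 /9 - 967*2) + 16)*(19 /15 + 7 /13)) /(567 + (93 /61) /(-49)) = -120994720 /19827639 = -6.10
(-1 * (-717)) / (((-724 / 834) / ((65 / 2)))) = -26842.94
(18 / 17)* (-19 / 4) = -171 / 34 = -5.03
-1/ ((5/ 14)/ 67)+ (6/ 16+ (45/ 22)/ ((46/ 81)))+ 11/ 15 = -5552537/ 30360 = -182.89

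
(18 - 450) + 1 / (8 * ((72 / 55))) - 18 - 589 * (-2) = 419383 / 576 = 728.10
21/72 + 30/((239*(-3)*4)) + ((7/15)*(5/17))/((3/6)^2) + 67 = 6614261/97512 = 67.83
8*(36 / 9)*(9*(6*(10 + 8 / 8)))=19008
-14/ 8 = -7/ 4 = -1.75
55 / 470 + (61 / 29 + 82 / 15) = 314327 / 40890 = 7.69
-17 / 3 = -5.67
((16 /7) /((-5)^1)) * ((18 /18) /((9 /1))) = -16 /315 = -0.05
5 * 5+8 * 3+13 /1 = 62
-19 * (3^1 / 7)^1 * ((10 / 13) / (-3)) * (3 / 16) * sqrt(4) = 285 / 364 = 0.78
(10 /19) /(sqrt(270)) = sqrt(30) /171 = 0.03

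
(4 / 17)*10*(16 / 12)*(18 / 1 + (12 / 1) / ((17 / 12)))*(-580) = -13920000 / 289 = -48166.09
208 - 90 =118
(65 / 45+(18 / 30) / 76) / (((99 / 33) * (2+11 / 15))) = 4967 / 28044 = 0.18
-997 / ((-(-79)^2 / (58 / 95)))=57826 / 592895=0.10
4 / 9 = 0.44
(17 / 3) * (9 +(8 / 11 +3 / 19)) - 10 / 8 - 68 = -33191 / 2508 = -13.23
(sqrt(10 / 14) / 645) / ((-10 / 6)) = -sqrt(35) / 7525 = -0.00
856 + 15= 871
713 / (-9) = -713 / 9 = -79.22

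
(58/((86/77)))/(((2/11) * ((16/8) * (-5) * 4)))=-24563/3440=-7.14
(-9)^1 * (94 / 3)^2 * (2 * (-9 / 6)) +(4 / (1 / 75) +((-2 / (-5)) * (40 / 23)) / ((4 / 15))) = 616644 / 23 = 26810.61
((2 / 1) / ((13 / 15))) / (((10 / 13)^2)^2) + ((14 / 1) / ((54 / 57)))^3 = 2357441839 / 729000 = 3233.80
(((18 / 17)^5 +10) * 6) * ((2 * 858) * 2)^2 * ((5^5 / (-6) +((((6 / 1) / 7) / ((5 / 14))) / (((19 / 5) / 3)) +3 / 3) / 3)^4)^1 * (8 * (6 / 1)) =519494534033137559232171881760000 / 185037184097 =2807514265677587675898.95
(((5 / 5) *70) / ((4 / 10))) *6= 1050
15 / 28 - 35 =-34.46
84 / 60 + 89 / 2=45.90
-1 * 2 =-2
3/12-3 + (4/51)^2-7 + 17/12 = -21659/2601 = -8.33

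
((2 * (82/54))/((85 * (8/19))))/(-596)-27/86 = -0.31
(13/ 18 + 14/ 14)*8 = 124/ 9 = 13.78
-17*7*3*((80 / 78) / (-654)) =2380 / 4251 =0.56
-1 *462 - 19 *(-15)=-177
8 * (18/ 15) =48/ 5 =9.60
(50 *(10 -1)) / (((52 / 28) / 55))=173250 / 13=13326.92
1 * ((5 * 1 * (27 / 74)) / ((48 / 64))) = 90 / 37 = 2.43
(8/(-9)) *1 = -0.89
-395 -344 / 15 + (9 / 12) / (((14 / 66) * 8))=-1402771 / 3360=-417.49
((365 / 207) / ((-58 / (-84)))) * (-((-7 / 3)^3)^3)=5235.58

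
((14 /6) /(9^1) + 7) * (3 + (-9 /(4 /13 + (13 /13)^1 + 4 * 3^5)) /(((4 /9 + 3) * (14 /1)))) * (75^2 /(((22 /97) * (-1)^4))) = 540079.11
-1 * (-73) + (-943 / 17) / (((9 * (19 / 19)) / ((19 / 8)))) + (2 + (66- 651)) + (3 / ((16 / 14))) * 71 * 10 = 1339.11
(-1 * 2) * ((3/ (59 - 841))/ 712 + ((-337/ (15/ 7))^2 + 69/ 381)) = -393504342514883/ 7955051400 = -49465.97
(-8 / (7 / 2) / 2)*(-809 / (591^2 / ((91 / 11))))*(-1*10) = -841360 / 3842091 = -0.22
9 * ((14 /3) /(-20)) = -21 /10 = -2.10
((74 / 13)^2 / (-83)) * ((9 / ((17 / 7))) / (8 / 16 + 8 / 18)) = -6209784 / 4053803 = -1.53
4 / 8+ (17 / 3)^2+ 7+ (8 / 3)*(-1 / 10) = 3541 / 90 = 39.34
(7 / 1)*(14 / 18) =49 / 9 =5.44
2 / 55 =0.04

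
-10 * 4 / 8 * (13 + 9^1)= -110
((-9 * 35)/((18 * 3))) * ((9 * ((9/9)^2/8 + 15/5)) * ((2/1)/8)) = -2625/64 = -41.02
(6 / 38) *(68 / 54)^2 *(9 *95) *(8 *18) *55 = 5086400 / 3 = 1695466.67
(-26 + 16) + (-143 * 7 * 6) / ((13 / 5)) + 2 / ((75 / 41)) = -2318.91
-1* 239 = -239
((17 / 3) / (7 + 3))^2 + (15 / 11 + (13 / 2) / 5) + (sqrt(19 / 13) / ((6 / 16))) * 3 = 29549 / 9900 + 8 * sqrt(247) / 13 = 12.66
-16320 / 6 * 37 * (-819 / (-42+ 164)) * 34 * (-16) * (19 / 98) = -30426289920 / 427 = -71255948.29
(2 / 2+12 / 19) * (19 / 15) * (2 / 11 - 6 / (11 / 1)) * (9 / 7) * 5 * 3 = -1116 / 77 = -14.49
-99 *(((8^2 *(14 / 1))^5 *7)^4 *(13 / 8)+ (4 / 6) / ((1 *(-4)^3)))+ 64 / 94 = -64608364804190049456599045288923579191753334671065289045654431069681 / 1504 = -42957689364488064798270640000000000000000000000000000000000000000.00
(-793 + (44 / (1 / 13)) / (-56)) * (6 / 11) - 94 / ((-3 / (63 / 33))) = -29129 / 77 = -378.30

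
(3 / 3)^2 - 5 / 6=1 / 6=0.17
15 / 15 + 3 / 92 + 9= 923 / 92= 10.03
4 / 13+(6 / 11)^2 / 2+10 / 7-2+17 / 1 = 16.89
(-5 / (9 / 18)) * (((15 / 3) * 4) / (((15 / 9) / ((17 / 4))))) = -510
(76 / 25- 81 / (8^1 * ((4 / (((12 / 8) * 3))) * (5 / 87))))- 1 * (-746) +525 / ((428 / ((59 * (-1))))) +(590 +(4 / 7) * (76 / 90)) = 11529312089 / 10785600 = 1068.95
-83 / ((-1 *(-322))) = -83 / 322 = -0.26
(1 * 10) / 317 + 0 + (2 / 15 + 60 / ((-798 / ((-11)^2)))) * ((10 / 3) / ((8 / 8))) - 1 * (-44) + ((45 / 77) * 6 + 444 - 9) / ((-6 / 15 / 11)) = -1305822605 / 108414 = -12044.78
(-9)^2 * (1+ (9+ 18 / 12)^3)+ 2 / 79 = 59312347 / 632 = 93848.65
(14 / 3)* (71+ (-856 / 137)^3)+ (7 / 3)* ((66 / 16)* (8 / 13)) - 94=-29919993667 / 33427589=-895.07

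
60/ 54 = 1.11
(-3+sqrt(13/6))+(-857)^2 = 734447.47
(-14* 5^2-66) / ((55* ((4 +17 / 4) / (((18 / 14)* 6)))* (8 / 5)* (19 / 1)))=-3744 / 16093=-0.23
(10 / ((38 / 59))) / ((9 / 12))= 1180 / 57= 20.70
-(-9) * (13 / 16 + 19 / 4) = 801 / 16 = 50.06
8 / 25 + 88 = 2208 / 25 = 88.32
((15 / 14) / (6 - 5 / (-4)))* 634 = 19020 / 203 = 93.69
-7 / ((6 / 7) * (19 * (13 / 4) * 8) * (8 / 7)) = -343 / 23712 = -0.01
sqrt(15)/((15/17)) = 17*sqrt(15)/15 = 4.39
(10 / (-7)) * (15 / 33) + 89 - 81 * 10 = -55567 / 77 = -721.65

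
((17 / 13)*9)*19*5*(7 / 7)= 14535 / 13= 1118.08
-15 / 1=-15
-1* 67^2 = -4489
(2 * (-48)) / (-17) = 96 / 17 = 5.65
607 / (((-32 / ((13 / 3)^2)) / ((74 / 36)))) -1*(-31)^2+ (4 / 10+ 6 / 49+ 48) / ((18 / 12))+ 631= -1029.82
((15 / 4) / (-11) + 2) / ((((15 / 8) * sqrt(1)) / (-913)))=-12118 / 15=-807.87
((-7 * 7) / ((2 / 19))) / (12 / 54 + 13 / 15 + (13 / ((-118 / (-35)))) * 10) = -353115 / 30076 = -11.74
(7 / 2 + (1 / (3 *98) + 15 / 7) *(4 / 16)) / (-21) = -4747 / 24696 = -0.19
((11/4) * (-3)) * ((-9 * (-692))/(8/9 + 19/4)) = -1849716/203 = -9111.90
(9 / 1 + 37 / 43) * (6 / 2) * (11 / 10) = 6996 / 215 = 32.54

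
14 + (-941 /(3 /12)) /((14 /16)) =-30014 /7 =-4287.71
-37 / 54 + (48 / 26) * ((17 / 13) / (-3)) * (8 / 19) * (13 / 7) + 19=1651229 / 93366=17.69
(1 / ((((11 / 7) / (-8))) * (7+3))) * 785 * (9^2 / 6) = -59346 / 11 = -5395.09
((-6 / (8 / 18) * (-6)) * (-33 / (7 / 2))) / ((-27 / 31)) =6138 / 7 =876.86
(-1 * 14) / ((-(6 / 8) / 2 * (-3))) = -112 / 9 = -12.44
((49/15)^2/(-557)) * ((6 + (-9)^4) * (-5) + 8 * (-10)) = 15805783/25065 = 630.59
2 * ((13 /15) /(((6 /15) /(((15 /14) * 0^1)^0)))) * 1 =13 /3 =4.33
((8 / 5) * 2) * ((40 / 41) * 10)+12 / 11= 14572 / 451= 32.31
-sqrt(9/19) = -3* sqrt(19)/19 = -0.69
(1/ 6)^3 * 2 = 1/ 108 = 0.01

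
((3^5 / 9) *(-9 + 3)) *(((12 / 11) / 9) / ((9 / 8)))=-192 / 11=-17.45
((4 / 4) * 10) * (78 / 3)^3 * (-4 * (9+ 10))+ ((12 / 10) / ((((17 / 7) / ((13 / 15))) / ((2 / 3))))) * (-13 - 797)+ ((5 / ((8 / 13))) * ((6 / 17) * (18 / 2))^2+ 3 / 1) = -38604349109 / 2890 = -13357906.27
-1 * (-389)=389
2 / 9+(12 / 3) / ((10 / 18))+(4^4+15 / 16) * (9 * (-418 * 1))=-347972923 / 360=-966591.45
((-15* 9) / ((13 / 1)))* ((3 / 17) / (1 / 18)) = -7290 / 221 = -32.99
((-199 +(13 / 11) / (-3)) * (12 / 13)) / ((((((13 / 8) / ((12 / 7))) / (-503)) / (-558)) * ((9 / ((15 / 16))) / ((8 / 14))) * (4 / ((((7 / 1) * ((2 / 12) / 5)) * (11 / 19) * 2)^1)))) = -219108.12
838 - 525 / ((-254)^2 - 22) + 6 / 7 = 126235031 / 150486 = 838.85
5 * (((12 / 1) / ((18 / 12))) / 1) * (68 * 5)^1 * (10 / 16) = 8500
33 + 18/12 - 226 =-383/2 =-191.50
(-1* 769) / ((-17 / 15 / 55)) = 634425 / 17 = 37319.12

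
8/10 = 4/5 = 0.80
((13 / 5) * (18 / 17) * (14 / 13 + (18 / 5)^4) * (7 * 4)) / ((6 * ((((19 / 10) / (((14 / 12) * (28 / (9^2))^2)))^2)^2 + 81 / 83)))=2895353489668348071903232 / 46001036901602769499706085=0.06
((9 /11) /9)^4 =0.00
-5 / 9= -0.56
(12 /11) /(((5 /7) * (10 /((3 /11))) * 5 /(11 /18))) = 0.01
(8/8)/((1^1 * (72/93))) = 1.29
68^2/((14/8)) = 18496/7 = 2642.29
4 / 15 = 0.27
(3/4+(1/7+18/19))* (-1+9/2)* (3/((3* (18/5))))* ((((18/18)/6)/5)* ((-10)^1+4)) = -979/2736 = -0.36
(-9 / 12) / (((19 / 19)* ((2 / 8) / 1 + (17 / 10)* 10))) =-0.04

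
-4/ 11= -0.36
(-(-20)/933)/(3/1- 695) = -0.00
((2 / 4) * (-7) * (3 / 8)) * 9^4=-137781 / 16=-8611.31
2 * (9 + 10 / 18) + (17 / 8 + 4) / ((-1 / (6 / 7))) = 499 / 36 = 13.86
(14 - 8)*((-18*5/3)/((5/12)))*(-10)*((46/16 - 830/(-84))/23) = 385740/161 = 2395.90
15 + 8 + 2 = 25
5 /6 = 0.83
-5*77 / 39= -385 / 39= -9.87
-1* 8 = -8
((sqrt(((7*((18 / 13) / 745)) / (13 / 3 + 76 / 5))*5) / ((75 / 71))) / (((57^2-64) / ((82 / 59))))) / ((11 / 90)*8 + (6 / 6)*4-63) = -52398*sqrt(119183610) / 1392308791880825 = -0.00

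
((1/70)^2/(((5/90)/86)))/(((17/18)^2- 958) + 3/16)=-501552/1519207025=-0.00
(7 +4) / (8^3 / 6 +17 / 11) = 363 / 2867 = 0.13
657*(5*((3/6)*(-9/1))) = -14782.50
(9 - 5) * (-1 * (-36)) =144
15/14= 1.07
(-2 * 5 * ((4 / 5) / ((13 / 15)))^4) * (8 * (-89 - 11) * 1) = 165888000 / 28561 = 5808.20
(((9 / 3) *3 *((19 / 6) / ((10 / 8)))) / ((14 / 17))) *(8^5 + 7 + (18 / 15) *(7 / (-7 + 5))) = 158774526 / 175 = 907283.01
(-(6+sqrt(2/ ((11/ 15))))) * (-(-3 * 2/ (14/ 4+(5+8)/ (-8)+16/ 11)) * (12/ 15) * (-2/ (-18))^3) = -1408/ 118665- 64 * sqrt(330)/ 355995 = -0.02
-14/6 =-7/3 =-2.33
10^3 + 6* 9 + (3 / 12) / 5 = 21081 / 20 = 1054.05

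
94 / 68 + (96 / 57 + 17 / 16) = 21339 / 5168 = 4.13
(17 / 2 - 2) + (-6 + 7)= 15 / 2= 7.50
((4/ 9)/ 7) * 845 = 3380/ 63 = 53.65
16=16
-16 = -16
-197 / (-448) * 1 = 0.44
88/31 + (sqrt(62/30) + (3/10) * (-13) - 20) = -6529/310 + sqrt(465)/15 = -19.62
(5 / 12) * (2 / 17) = 5 / 102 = 0.05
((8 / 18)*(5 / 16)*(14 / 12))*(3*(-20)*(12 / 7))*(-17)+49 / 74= 63047 / 222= 284.00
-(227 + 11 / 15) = -3416 / 15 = -227.73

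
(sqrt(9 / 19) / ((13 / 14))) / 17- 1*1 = -1 + 42*sqrt(19) / 4199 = -0.96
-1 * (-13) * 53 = 689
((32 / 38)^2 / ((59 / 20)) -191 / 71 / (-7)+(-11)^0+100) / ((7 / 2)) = 2151517304 / 74099221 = 29.04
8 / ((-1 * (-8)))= 1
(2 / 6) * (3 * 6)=6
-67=-67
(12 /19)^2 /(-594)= -8 /11913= -0.00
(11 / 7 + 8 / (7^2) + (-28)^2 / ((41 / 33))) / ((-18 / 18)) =-1271213 / 2009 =-632.76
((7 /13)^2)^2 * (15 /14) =0.09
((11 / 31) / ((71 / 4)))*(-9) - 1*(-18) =39222 / 2201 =17.82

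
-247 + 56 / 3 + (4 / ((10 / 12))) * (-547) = -42809 / 15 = -2853.93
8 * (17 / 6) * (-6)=-136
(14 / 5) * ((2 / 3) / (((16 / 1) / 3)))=7 / 20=0.35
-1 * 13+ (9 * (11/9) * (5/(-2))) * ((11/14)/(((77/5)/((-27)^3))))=5410277/196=27603.45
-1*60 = -60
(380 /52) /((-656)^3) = -95 /3669905408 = -0.00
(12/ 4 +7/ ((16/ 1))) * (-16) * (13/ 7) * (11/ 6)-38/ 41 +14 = -299953/ 1722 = -174.19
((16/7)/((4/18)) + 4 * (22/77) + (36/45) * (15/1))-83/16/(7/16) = 11.57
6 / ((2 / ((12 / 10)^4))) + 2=5138 / 625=8.22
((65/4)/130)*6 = 3/4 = 0.75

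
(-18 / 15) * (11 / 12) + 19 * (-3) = -581 / 10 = -58.10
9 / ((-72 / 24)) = -3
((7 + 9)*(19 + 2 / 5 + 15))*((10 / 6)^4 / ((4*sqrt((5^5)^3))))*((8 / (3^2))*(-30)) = -11008*sqrt(5) / 151875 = -0.16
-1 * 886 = -886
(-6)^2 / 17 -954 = -16182 / 17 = -951.88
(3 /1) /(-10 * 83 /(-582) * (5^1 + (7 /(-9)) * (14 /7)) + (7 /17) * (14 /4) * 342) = 133569 /22163306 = 0.01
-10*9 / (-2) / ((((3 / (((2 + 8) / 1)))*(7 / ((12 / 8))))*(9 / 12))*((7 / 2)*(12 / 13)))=650 / 49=13.27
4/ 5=0.80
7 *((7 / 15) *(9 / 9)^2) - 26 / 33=409 / 165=2.48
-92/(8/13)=-299/2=-149.50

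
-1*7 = -7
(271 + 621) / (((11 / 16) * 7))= 14272 / 77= 185.35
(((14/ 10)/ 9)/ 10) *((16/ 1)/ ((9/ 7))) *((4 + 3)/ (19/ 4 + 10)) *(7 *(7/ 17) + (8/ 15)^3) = 1910691104/ 6854878125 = 0.28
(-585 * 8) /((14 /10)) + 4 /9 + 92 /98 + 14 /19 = -3340.74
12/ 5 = 2.40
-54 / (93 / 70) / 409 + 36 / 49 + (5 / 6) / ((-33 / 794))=-1194147239 / 61505829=-19.42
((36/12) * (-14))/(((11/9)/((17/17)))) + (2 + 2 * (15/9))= -958/33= -29.03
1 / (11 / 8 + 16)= 8 / 139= 0.06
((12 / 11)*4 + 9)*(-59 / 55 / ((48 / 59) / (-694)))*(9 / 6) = 177562329 / 9680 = 18343.22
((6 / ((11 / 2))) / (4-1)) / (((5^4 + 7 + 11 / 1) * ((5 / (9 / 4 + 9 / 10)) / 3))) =189 / 176825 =0.00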